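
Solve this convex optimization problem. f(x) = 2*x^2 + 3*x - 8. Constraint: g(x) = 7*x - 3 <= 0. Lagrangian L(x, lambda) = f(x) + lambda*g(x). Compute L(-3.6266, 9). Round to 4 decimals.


Step 1: Evaluate f(x).
f(-3.6266) = 2*(-3.6266)^2 + 3*(-3.6266) - 8 = 7.4247
Step 2: Evaluate g(x).
g(-3.6266) = 7*-3.6266 - 3 = -28.3862
Step 3: Compute Lagrangian.
L = 7.4247 + 9*-28.3862 = -248.0511


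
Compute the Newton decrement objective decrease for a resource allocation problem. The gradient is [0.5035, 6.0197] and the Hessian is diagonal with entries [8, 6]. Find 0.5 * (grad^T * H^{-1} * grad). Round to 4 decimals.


Step 1: H is diagonal, so H^(-1) * g = [0.0629, 1.0033].
Step 2: g^T H^(-1) g = sum_i g_i^2 / H_ii
  = (0.5035)^2/8 + (6.0197)^2/6
  = 0.0317 + 6.0395 = 6.0712
Step 3: Objective decrease = 0.5 * g^T H^(-1) g = 3.0356


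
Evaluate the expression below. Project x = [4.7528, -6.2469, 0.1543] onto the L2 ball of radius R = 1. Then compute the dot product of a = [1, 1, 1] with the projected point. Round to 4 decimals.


Step 1: Compute ||x|| (intermediates to 6 decimals).
||x|| = sqrt(4.7528^2 + (-6.2469)^2 + 0.1543^2) = 7.850903
Step 2: Project.
Since ||x|| > R, scale = R/||x|| = 1/7.850903 = 0.127374, proj(x) = scale * x
proj(x) = [0.605383, -0.795693, 0.019654]
Step 3: Dot product.
a^T * proj(x) = 1*0.605383 + 1*(-0.795693) + 1*0.019654 = -0.1707


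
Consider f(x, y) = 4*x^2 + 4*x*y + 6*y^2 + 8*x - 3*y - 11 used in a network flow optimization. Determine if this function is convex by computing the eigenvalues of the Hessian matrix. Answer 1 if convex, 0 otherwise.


The Hessian of f(x,y) = 4*x^2 + 4*x*y + 6*y^2 + 8*x - 3*y - 11 is:
H = [[8, 4], [4, 12]]
Trace = 8 + 12 = 20
Determinant = 8*12 - (4)^2 = 80
Discriminant = (20)^2 - 4*80 = 80.0
Eigenvalues: lambda_1 = 5.5279, lambda_2 = 14.4721
The function is convex.

1


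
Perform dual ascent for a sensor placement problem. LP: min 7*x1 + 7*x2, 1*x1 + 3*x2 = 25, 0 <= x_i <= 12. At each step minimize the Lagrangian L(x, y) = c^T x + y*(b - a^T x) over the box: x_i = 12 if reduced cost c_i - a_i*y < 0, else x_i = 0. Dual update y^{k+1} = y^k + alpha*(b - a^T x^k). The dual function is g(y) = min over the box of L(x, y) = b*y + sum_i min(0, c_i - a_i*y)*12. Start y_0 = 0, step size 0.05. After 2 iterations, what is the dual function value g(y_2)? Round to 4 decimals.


Dual ascent for LP: min 7*x1 + 7*x2, 1*x1 + 3*x2 = 25, 0 <= x_i <= 12
Step 1: y^k = 0.0, reduced costs: (7.0, 7.0)
  x^k = (0.0, 0.0), subgradient = b - a^T x = 25.0
  y^{k+1} = 0.0 + 0.05*25.0 = 1.25
Step 2: y^k = 1.25, reduced costs: (5.75, 3.25)
  x^k = (0.0, 0.0), subgradient = b - a^T x = 25.0
  y^{k+1} = 1.25 + 0.05*25.0 = 2.5
Dual objective at y_2 = 2.5: reduced costs (4.5, -0.5), box minimizer x = (0.0, 12.0)
g(y_2) = b*y + (c1 - a1*y)*x1 + (c2 - a2*y)*x2 = 25*2.5 + 4.5*0.0 + (-0.5)*12.0 = 62.5 + 0.0 - 6.0 = 56.5


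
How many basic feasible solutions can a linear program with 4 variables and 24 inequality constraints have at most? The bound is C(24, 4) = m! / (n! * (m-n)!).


Each vertex corresponds to some choice of n active constraints out of m, so the number of vertices is at most C(m, n) = m! / (n!(m-n)!).
m = 24, n = 4
Numerator: 24 * 23 * 22 * 21
Denominator: 4! = 24
C(24, 4) = 10626


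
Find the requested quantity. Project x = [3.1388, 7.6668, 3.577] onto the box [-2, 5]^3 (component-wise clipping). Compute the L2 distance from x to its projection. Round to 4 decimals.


Project each component onto [-2, 5].
clip(3.1388) = 3.1388, clip(7.6668) = 5.0, clip(3.577) = 3.577
Projection = [3.1388, 5.0, 3.577]
Squared diffs: [0.0, 7.1118, 0.0]
Distance = sqrt(7.1118) = 2.6668


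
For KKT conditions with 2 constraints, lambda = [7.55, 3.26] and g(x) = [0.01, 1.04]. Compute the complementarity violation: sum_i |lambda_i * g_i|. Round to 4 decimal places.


KKT complementary slackness check:
lambda_1 * g_1 = 7.55 * 0.01 = 0.0755
lambda_2 * g_2 = 3.26 * 1.04 = 3.3904
Total violation = 0.0755 + 3.3904 = 3.4659


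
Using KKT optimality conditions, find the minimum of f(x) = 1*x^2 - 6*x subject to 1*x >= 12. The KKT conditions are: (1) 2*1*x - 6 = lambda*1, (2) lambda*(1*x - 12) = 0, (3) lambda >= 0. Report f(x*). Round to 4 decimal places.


Step 1: Try lambda = 0 (constraint inactive).
x_unc = 6/(2*1) = 3.0
Check: 1*3.0 = 3.0 < 12 -- violated!
Step 2: Constraint must be active: 1*x = 12
x* = 12/1 = 12.0
lambda = (2*1*12.0 - 6)/1 = 18.0
Step 3: Compute optimal value.
f(x*) = 1*12.0^2 - 6*12.0 = 72.0


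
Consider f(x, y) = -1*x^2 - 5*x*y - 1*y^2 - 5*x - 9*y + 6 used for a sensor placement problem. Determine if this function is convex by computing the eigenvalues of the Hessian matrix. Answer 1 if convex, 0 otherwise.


The Hessian of f(x,y) = -1*x^2 - 5*x*y - 1*y^2 - 5*x - 9*y + 6 is:
H = [[-2, -5], [-5, -2]]
Trace = -2 - 2 = -4
Determinant = -2*-2 - (-5)^2 = -21
Discriminant = (-4)^2 - 4*-21 = 100.0
Eigenvalues: lambda_1 = -7.0, lambda_2 = 3.0
The function is not convex.

0


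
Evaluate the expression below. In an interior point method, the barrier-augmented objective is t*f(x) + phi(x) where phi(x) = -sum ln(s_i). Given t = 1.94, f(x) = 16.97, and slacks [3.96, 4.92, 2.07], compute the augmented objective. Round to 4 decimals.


Step 1: Compute log-barrier.
ln values: [1.3762, 1.5933, 0.7275]
phi = -(1.3762 + 1.5933 + 0.7275) = -3.6971
Step 2: Compute augmented objective.
t*f(x) = 1.94*16.97 = 32.9218
Total = 32.9218 - 3.6971 = 29.2247


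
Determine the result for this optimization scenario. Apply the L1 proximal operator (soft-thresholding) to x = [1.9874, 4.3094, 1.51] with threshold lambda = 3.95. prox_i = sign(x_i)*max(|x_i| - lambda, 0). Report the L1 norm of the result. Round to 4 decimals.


Soft-thresholding with lambda = 3.95:
prox(1.9874) = sign(1.9874)*max(|1.9874| - 3.95, 0) = 0.0
prox(4.3094) = sign(4.3094)*max(|4.3094| - 3.95, 0) = 0.3594
prox(1.51) = sign(1.51)*max(|1.51| - 3.95, 0) = 0.0
prox(x) = [0.0, 0.3594, 0.0]
||prox(x)||_1 = 0.0 + 0.3594 + 0.0 = 0.3594


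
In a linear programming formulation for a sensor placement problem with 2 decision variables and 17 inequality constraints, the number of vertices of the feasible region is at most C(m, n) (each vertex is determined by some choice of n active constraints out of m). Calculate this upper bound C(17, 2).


Each vertex corresponds to some choice of n active constraints out of m, so the number of vertices is at most C(m, n) = m! / (n!(m-n)!).
m = 17, n = 2
Numerator: 17 * 16
Denominator: 2! = 2
C(17, 2) = 136


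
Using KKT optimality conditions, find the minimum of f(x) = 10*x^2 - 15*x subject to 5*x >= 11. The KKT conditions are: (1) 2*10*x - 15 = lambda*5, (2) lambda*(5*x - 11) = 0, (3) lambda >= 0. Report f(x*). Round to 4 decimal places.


Step 1: Try lambda = 0 (constraint inactive).
x_unc = 15/(2*10) = 0.75
Check: 5*0.75 = 3.75 < 11 -- violated!
Step 2: Constraint must be active: 5*x = 11
x* = 11/5 = 2.2
lambda = (2*10*2.2 - 15)/5 = 5.8
Step 3: Compute optimal value.
f(x*) = 10*2.2^2 - 15*2.2 = 15.4


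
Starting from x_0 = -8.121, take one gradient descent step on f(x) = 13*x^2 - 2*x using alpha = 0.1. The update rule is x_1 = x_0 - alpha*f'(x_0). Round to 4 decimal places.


We compute the gradient at x_0 and apply the update.
f'(x) = 26*x - 2
f'(-8.121) = 26*-8.121 - 2 = -213.146
x_1 = -8.121 - 0.1*-213.146 = 13.1936


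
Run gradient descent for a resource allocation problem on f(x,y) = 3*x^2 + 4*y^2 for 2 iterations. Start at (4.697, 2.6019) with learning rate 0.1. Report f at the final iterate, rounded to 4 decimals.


Gradient descent on f(x,y) = 3*x^2 + 4*y^2.
Starting point: (4.697, 2.6019), alpha = 0.1
Step 1: grad_x = 2*3*4.697 = 28.182, grad_y = 2*4*2.6019 = 20.8152
  x_1 = 4.697 - 0.1*28.182 = 1.8788
  y_1 = 2.6019 - 0.1*20.8152 = 0.5204
Step 2: grad_x = 2*3*1.8788 = 11.2728, grad_y = 2*4*0.5204 = 4.163
  x_2 = 1.8788 - 0.1*11.2728 = 0.7515
  y_2 = 0.5204 - 0.1*4.163 = 0.1041
f(0.7515, 0.1041) = 3*0.7515^2 + 4*0.1041^2 = 1.7377


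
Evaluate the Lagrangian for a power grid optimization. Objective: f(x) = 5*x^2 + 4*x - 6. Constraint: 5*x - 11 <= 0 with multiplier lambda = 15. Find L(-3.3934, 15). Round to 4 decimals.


Step 1: Evaluate f(x).
f(-3.3934) = 5*(-3.3934)^2 + 4*(-3.3934) - 6 = 38.0022
Step 2: Evaluate g(x).
g(-3.3934) = 5*-3.3934 - 11 = -27.967
Step 3: Compute Lagrangian.
L = 38.0022 + 15*-27.967 = -381.5028


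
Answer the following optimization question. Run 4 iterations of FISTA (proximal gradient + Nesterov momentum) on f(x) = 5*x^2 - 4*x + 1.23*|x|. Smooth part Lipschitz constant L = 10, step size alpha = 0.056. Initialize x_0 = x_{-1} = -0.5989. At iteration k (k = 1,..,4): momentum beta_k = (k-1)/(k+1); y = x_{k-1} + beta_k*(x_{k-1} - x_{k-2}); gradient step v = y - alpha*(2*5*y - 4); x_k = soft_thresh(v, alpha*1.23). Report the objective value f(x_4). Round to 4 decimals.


FISTA on f(x) = 5*x^2 - 4*x + 1.23*|x|
L = 10, alpha = 0.056
Iteration 1: beta = 0.0, y = -0.5989 + 0.0*(-0.5989 + 0.5989) = -0.5989
  grad(y) = -9.989, v = y - alpha*grad = -0.0395
  prox(v) = soft_thresh(-0.0395, 0.0689) = 0.0
Iteration 2: beta = 0.3333, y = 0.0 + 0.3333*(0.0 + 0.5989) = 0.1996
  grad(y) = -2.0037, v = y - alpha*grad = 0.3118
  prox(v) = soft_thresh(0.3118, 0.0689) = 0.243
Iteration 3: beta = 0.5, y = 0.243 + 0.5*(0.243 - 0.0) = 0.3644
  grad(y) = -0.3556, v = y - alpha*grad = 0.3844
  prox(v) = soft_thresh(0.3844, 0.0689) = 0.3155
Iteration 4: beta = 0.6, y = 0.3155 + 0.6*(0.3155 - 0.243) = 0.359
  grad(y) = -0.4102, v = y - alpha*grad = 0.382
  prox(v) = soft_thresh(0.382, 0.0689) = 0.3131
f(x_4) = 5*0.3131^2 - 4*0.3131 + 1.23*|0.3131| = -0.3771


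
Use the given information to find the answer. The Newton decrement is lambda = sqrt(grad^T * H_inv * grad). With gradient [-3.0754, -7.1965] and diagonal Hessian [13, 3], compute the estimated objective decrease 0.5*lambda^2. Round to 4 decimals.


Step 1: H is diagonal, so H^(-1) * g = [-0.2366, -2.3988].
Step 2: g^T H^(-1) g = sum_i g_i^2 / H_ii
  = (-3.0754)^2/13 + (-7.1965)^2/3
  = 0.7275 + 17.2632 = 17.9907
Step 3: Objective decrease = 0.5 * g^T H^(-1) g = 8.9954


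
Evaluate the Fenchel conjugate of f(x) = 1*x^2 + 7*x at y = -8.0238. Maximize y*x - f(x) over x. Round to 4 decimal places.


f*(y) = sup_x {y*x - a*x^2 - b*x} = sup_x {(y-b)*x - a*x^2}
FOC: (y - b) - 2a*x = 0 => x* = (y - b)/(2a)
x* = (-8.0238 - 7)/(2*1) = -7.5119
f*(-8.0238) = (y-b)^2/(4a) = (-8.0238 - 7)^2/(4*1)
= 225.7146/4 = 56.4286


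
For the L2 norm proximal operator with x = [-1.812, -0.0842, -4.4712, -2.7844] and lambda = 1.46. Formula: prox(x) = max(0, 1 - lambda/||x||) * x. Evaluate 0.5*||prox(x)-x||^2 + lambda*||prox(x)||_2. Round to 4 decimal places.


Step 1: Compute ||x||.
||x|| = 5.5709
Step 2: Compute scaling factor.
scale = max(0, 1 - 1.46/5.5709) = 0.7379
Step 3: prox(x) = [-1.3371, -0.0621, -3.2994, -2.0547]
||prox(x)|| = 4.1109
Step 4: Proximal objective.
0.5*||prox-x||^2 = 1.0658
lambda*||prox|| = 6.0019
Total = 7.0677


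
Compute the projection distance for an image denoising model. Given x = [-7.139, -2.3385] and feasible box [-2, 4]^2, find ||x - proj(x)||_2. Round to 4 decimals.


Project each component onto [-2, 4].
clip(-7.139) = -2.0, clip(-2.3385) = -2.0
Projection = [-2.0, -2.0]
Squared diffs: [26.4093, 0.1146]
Distance = sqrt(26.5239) = 5.1501


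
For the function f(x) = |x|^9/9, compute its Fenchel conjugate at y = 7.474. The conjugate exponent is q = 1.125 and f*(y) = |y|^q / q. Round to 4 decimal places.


The conjugate exponent q satisfies 1/p + 1/q = 1.
p = 9, so q = 9/(9 - 1) = 1.125
|y|^q = 7.474^1.125 = 9.6105
f*(7.474) = 9.6105 / 1.125 = 8.5427


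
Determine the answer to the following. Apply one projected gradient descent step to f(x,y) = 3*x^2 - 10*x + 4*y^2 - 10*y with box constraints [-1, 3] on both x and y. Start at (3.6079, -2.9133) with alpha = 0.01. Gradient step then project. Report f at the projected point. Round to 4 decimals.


Step 1: Compute gradient at (3.6079, -2.9133).
grad_x = 2*3*3.6079 - 10 = 11.6474
grad_y = 2*4*-2.9133 - 10 = -33.3064
Step 2: Gradient step.
x_raw = 3.6079 - 0.01*11.6474 = 3.4914
y_raw = -2.9133 - 0.01*-33.3064 = -2.5802
Step 3: Project onto [-1, 3].
x_proj = clip(3.4914) = 3.0
y_proj = clip(-2.5802) = -1.0
Step 4: Evaluate f.
f(3.0, -1.0) = 11.0


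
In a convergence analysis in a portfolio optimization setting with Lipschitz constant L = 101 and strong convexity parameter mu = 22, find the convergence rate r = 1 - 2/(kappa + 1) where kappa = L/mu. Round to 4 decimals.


Step 1: Compute the condition number.
kappa = L/mu = 101/22 = 4.5909
Step 2: Compute the convergence rate.
r = 1 - 2/(kappa + 1) = 1 - 2*mu/(L + mu) = (L - mu)/(L + mu) = 79/123 = 0.6423


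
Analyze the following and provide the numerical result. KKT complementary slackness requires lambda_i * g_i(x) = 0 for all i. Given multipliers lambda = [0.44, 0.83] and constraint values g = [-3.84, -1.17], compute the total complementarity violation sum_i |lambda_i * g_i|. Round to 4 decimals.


KKT complementary slackness check:
lambda_1 * g_1 = 0.44 * -3.84 = -1.6896
lambda_2 * g_2 = 0.83 * -1.17 = -0.9711
Total violation = 1.6896 + 0.9711 = 2.6607


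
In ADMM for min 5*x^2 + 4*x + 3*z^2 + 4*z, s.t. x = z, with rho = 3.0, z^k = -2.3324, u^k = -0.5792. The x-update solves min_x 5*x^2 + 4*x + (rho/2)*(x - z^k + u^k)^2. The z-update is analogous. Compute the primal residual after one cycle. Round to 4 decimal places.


ADMM iteration with rho = 3.0, z^k = -2.3324, u^k = -0.5792
Step 1: x-update.
Minimize 5*x^2 + 4*x + (3.0/2)*(x + 2.3324 - 0.5792)^2
FOC: (2*5 + 3.0)*x = -4 + 3.0*(-2.3324 + 0.5792)
x^{k+1} = -0.7123
Step 2: z-update.
Minimize 3*z^2 + 4*z + (3.0/2)*(-0.7123 - z - 0.5792)^2
FOC: (2*3 + 3.0)*z = -4 + 3.0*(-0.7123 - 0.5792)
z^{k+1} = -0.8749
Step 3: u-update.
u^{k+1} = -0.5792 - 0.7123 + 0.8749 = -0.4165
Step 4: Primal residual = |-0.7123 + 0.8749| = 0.1627


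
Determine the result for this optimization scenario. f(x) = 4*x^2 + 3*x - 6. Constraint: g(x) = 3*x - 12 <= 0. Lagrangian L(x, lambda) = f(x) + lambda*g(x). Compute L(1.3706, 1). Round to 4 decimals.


Step 1: Evaluate f(x).
f(1.3706) = 4*1.3706^2 + 3*1.3706 - 6 = 5.626
Step 2: Evaluate g(x).
g(1.3706) = 3*1.3706 - 12 = -7.8882
Step 3: Compute Lagrangian.
L = 5.626 + 1*-7.8882 = -2.2622


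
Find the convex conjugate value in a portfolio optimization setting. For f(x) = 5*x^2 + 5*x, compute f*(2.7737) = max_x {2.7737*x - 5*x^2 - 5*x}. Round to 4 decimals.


f*(y) = sup_x {y*x - a*x^2 - b*x} = sup_x {(y-b)*x - a*x^2}
FOC: (y - b) - 2a*x = 0 => x* = (y - b)/(2a)
x* = (2.7737 - 5)/(2*5) = -0.2226
f*(2.7737) = (y-b)^2/(4a) = (2.7737 - 5)^2/(4*5)
= 4.9564/20 = 0.2478


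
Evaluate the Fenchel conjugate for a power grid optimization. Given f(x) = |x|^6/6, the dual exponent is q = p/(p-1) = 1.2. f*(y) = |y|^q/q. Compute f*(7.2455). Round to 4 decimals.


The conjugate exponent q satisfies 1/p + 1/q = 1.
p = 6, so q = 6/(6 - 1) = 1.2
|y|^q = 7.2455^1.2 = 10.7667
f*(7.2455) = 10.7667 / 1.2 = 8.9722


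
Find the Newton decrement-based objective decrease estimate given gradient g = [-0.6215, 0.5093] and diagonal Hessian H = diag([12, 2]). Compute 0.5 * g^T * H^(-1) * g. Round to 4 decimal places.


Step 1: H is diagonal, so H^(-1) * g = [-0.0518, 0.2547].
Step 2: g^T H^(-1) g = sum_i g_i^2 / H_ii
  = (-0.6215)^2/12 + (0.5093)^2/2
  = 0.0322 + 0.1297 = 0.1619
Step 3: Objective decrease = 0.5 * g^T H^(-1) g = 0.0809


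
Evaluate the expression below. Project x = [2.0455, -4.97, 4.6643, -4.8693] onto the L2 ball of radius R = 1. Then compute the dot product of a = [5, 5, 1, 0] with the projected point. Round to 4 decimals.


Step 1: Compute ||x|| (intermediates to 6 decimals).
||x|| = sqrt(2.0455^2 + (-4.97)^2 + 4.6643^2 + (-4.8693)^2) = 8.622688
Step 2: Project.
Since ||x|| > R, scale = R/||x|| = 1/8.622688 = 0.115973, proj(x) = scale * x
proj(x) = [0.237223, -0.576386, 0.540933, -0.564707]
Step 3: Dot product.
a^T * proj(x) = 5*0.237223 + 5*(-0.576386) + 1*0.540933 + 0*(-0.564707) = -1.1549


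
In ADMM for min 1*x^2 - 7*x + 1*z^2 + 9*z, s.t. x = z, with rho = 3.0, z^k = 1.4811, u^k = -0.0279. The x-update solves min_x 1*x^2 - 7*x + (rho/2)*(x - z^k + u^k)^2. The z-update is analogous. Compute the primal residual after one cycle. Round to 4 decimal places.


ADMM iteration with rho = 3.0, z^k = 1.4811, u^k = -0.0279
Step 1: x-update.
Minimize 1*x^2 - 7*x + (3.0/2)*(x - 1.4811 - 0.0279)^2
FOC: (2*1 + 3.0)*x = 7 + 3.0*(1.4811 + 0.0279)
x^{k+1} = 2.3054
Step 2: z-update.
Minimize 1*z^2 + 9*z + (3.0/2)*(2.3054 - z - 0.0279)^2
FOC: (2*1 + 3.0)*z = -9 + 3.0*(2.3054 - 0.0279)
z^{k+1} = -0.4335
Step 3: u-update.
u^{k+1} = -0.0279 + 2.3054 + 0.4335 = 2.711
Step 4: Primal residual = |2.3054 + 0.4335| = 2.7389


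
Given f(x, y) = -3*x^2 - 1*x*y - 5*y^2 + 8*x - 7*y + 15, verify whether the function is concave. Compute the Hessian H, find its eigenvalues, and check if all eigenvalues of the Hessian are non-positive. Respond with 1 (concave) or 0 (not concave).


The Hessian of f(x,y) = -3*x^2 - 1*x*y - 5*y^2 + 8*x - 7*y + 15 is:
H = [[-6, -1], [-1, -10]]
Trace = -6 - 10 = -16
Determinant = -6*-10 - (-1)^2 = 59
Discriminant = (-16)^2 - 4*59 = 20.0
Eigenvalues: lambda_1 = -10.2361, lambda_2 = -5.7639
The function is concave.

1


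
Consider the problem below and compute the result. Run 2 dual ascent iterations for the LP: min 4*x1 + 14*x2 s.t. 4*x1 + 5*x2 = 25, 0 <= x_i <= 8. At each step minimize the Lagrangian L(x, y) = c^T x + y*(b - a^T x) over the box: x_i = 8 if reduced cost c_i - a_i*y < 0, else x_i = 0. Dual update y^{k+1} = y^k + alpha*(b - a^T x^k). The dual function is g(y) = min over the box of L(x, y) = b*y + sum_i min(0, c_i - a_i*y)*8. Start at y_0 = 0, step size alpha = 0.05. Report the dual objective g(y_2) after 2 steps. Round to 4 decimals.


Dual ascent for LP: min 4*x1 + 14*x2, 4*x1 + 5*x2 = 25, 0 <= x_i <= 8
Step 1: y^k = 0.0, reduced costs: (4.0, 14.0)
  x^k = (0.0, 0.0), subgradient = b - a^T x = 25.0
  y^{k+1} = 0.0 + 0.05*25.0 = 1.25
Step 2: y^k = 1.25, reduced costs: (-1.0, 7.75)
  x^k = (8.0, 0.0), subgradient = b - a^T x = -7.0
  y^{k+1} = 1.25 + 0.05*-7.0 = 0.9
Dual objective at y_2 = 0.9: reduced costs (0.4, 9.5), box minimizer x = (0.0, 0.0)
g(y_2) = b*y + (c1 - a1*y)*x1 + (c2 - a2*y)*x2 = 25*0.9 + 0.4*0.0 + 9.5*0.0 = 22.5 + 0.0 + 0.0 = 22.5


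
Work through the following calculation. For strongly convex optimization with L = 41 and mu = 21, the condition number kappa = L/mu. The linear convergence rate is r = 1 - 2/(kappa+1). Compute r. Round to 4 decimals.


Step 1: Compute the condition number.
kappa = L/mu = 41/21 = 1.9524
Step 2: Compute the convergence rate.
r = 1 - 2/(kappa + 1) = 1 - 2*mu/(L + mu) = (L - mu)/(L + mu) = 20/62 = 0.3226


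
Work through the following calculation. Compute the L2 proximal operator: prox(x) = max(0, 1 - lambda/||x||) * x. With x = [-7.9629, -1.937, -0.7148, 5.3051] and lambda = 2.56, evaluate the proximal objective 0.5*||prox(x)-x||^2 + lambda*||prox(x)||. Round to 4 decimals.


Step 1: Compute ||x||.
||x|| = 9.7885
Step 2: Compute scaling factor.
scale = max(0, 1 - 2.56/9.7885) = 0.7385
Step 3: prox(x) = [-5.8804, -1.4304, -0.5279, 3.9177]
||prox(x)|| = 7.2285
Step 4: Proximal objective.
0.5*||prox-x||^2 = 3.2768
lambda*||prox|| = 18.505
Total = 21.7818


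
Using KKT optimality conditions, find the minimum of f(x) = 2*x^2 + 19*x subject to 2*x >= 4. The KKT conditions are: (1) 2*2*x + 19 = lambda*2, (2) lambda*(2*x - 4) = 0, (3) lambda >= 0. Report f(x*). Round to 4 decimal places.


Step 1: Try lambda = 0 (constraint inactive).
x_unc = -19/(2*2) = -4.75
Check: 2*-4.75 = -9.5 < 4 -- violated!
Step 2: Constraint must be active: 2*x = 4
x* = 4/2 = 2.0
lambda = (2*2*2.0 + 19)/2 = 13.5
Step 3: Compute optimal value.
f(x*) = 2*2.0^2 + 19*2.0 = 46.0


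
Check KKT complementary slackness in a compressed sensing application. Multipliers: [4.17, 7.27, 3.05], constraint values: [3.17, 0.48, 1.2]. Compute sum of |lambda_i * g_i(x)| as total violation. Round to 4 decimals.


KKT complementary slackness check:
lambda_1 * g_1 = 4.17 * 3.17 = 13.2189
lambda_2 * g_2 = 7.27 * 0.48 = 3.4896
lambda_3 * g_3 = 3.05 * 1.2 = 3.66
Total violation = 13.2189 + 3.4896 + 3.66 = 20.3685


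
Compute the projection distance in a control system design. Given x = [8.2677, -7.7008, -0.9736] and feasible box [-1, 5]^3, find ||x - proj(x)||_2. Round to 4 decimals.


Project each component onto [-1, 5].
clip(8.2677) = 5.0, clip(-7.7008) = -1.0, clip(-0.9736) = -0.9736
Projection = [5.0, -1.0, -0.9736]
Squared diffs: [10.6779, 44.9007, 0.0]
Distance = sqrt(55.5786) = 7.4551


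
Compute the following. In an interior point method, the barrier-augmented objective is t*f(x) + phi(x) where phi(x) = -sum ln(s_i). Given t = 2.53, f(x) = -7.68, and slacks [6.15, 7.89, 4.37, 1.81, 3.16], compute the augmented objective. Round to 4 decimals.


Step 1: Compute log-barrier.
ln values: [1.8165, 2.0656, 1.4748, 0.5933, 1.1506]
phi = -(1.8165 + 2.0656 + 1.4748 + 0.5933 + 1.1506) = -7.1007
Step 2: Compute augmented objective.
t*f(x) = 2.53*-7.68 = -19.4304
Total = -19.4304 - 7.1007 = -26.5311


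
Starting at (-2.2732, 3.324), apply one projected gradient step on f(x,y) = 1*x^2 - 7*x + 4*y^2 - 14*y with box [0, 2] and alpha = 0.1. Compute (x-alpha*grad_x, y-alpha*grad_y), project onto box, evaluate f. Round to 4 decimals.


Step 1: Compute gradient at (-2.2732, 3.324).
grad_x = 2*1*-2.2732 - 7 = -11.5464
grad_y = 2*4*3.324 - 14 = 12.592
Step 2: Gradient step.
x_raw = -2.2732 - 0.1*-11.5464 = -1.1186
y_raw = 3.324 - 0.1*12.592 = 2.0648
Step 3: Project onto [0, 2].
x_proj = clip(-1.1186) = 0.0
y_proj = clip(2.0648) = 2.0
Step 4: Evaluate f.
f(0.0, 2.0) = -12.0


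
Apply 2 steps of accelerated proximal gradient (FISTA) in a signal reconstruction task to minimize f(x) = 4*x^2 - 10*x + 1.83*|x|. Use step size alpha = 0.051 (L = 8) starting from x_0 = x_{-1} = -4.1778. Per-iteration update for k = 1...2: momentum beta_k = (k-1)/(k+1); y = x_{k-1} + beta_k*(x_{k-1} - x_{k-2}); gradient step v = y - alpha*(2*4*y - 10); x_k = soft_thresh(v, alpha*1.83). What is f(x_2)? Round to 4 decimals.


FISTA on f(x) = 4*x^2 - 10*x + 1.83*|x|
L = 8, alpha = 0.051
Iteration 1: beta = 0.0, y = -4.1778 + 0.0*(-4.1778 + 4.1778) = -4.1778
  grad(y) = -43.4224, v = y - alpha*grad = -1.9633
  prox(v) = soft_thresh(-1.9633, 0.0933) = -1.8699
Iteration 2: beta = 0.3333, y = -1.8699 + 0.3333*(-1.8699 + 4.1778) = -1.1006
  grad(y) = -18.8051, v = y - alpha*grad = -0.1416
  prox(v) = soft_thresh(-0.1416, 0.0933) = -0.0482
f(x_2) = 4*(-0.0482)^2 - 10*(-0.0482) + 1.83*|-0.0482| = 0.5801


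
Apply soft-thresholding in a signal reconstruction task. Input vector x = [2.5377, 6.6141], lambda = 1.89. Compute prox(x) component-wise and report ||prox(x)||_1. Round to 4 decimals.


Soft-thresholding with lambda = 1.89:
prox(2.5377) = sign(2.5377)*max(|2.5377| - 1.89, 0) = 0.6477
prox(6.6141) = sign(6.6141)*max(|6.6141| - 1.89, 0) = 4.7241
prox(x) = [0.6477, 4.7241]
||prox(x)||_1 = 0.6477 + 4.7241 = 5.3718


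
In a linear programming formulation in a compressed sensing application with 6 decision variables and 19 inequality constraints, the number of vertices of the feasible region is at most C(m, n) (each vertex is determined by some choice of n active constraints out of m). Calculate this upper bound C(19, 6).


Each vertex corresponds to some choice of n active constraints out of m, so the number of vertices is at most C(m, n) = m! / (n!(m-n)!).
m = 19, n = 6
Numerator: 19 * 18 * 17 * 16 * 15 * 14
Denominator: 6! = 720
C(19, 6) = 27132


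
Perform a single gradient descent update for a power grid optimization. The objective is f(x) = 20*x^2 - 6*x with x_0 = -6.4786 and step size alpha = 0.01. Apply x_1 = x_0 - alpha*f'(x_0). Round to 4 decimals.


We compute the gradient at x_0 and apply the update.
f'(x) = 40*x - 6
f'(-6.4786) = 40*-6.4786 - 6 = -265.144
x_1 = -6.4786 - 0.01*-265.144 = -3.8272


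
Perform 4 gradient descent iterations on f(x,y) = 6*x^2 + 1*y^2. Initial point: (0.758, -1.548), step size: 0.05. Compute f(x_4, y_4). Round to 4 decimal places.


Gradient descent on f(x,y) = 6*x^2 + 1*y^2.
Starting point: (0.758, -1.548), alpha = 0.05
Step 1: grad_x = 2*6*0.758 = 9.096, grad_y = 2*1*-1.548 = -3.096
  x_1 = 0.758 - 0.05*9.096 = 0.3032
  y_1 = -1.548 - 0.05*-3.096 = -1.3932
Step 2: grad_x = 2*6*0.3032 = 3.6384, grad_y = 2*1*-1.3932 = -2.7864
  x_2 = 0.3032 - 0.05*3.6384 = 0.1213
  y_2 = -1.3932 - 0.05*-2.7864 = -1.2539
Step 3: grad_x = 2*6*0.1213 = 1.4554, grad_y = 2*1*-1.2539 = -2.5078
  x_3 = 0.1213 - 0.05*1.4554 = 0.0485
  y_3 = -1.2539 - 0.05*-2.5078 = -1.1285
Step 4: grad_x = 2*6*0.0485 = 0.5821, grad_y = 2*1*-1.1285 = -2.257
  x_4 = 0.0485 - 0.05*0.5821 = 0.0194
  y_4 = -1.1285 - 0.05*-2.257 = -1.0156
f(0.0194, -1.0156) = 6*0.0194^2 + 1*(-1.0156)^2 = 1.0338


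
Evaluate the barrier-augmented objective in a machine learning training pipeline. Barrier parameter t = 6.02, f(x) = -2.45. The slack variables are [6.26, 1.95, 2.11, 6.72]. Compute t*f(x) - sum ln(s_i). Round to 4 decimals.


Step 1: Compute log-barrier.
ln values: [1.8342, 0.6678, 0.7467, 1.9051]
phi = -(1.8342 + 0.6678 + 0.7467 + 1.9051) = -5.1538
Step 2: Compute augmented objective.
t*f(x) = 6.02*-2.45 = -14.749
Total = -14.749 - 5.1538 = -19.9028


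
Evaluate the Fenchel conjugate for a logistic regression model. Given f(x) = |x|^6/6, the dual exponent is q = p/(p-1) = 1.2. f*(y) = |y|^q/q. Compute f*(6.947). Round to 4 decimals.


The conjugate exponent q satisfies 1/p + 1/q = 1.
p = 6, so q = 6/(6 - 1) = 1.2
|y|^q = 6.947^1.2 = 10.2366
f*(6.947) = 10.2366 / 1.2 = 8.5305


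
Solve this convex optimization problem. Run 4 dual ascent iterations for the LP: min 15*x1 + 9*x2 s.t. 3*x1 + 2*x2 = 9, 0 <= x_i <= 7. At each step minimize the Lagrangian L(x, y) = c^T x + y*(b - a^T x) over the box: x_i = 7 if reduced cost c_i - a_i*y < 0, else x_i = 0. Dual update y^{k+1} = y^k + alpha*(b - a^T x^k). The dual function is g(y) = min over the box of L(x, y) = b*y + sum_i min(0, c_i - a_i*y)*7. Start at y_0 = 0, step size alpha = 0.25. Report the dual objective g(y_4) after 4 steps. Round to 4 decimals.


Dual ascent for LP: min 15*x1 + 9*x2, 3*x1 + 2*x2 = 9, 0 <= x_i <= 7
Step 1: y^k = 0.0, reduced costs: (15.0, 9.0)
  x^k = (0.0, 0.0), subgradient = b - a^T x = 9.0
  y^{k+1} = 0.0 + 0.25*9.0 = 2.25
Step 2: y^k = 2.25, reduced costs: (8.25, 4.5)
  x^k = (0.0, 0.0), subgradient = b - a^T x = 9.0
  y^{k+1} = 2.25 + 0.25*9.0 = 4.5
Step 3: y^k = 4.5, reduced costs: (1.5, 0.0)
  x^k = (0.0, 0.0), subgradient = b - a^T x = 9.0
  y^{k+1} = 4.5 + 0.25*9.0 = 6.75
Step 4: y^k = 6.75, reduced costs: (-5.25, -4.5)
  x^k = (7.0, 7.0), subgradient = b - a^T x = -26.0
  y^{k+1} = 6.75 + 0.25*-26.0 = 0.25
Dual objective at y_4 = 0.25: reduced costs (14.25, 8.5), box minimizer x = (0.0, 0.0)
g(y_4) = b*y + (c1 - a1*y)*x1 + (c2 - a2*y)*x2 = 9*0.25 + 14.25*0.0 + 8.5*0.0 = 2.25 + 0.0 + 0.0 = 2.25


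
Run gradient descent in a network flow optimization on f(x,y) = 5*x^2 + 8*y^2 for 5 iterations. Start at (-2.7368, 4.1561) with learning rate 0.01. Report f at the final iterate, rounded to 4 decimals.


Gradient descent on f(x,y) = 5*x^2 + 8*y^2.
Starting point: (-2.7368, 4.1561), alpha = 0.01
Step 1: grad_x = 2*5*-2.7368 = -27.368, grad_y = 2*8*4.1561 = 66.4976
  x_1 = -2.7368 - 0.01*-27.368 = -2.4631
  y_1 = 4.1561 - 0.01*66.4976 = 3.4911
Step 2: grad_x = 2*5*-2.4631 = -24.6312, grad_y = 2*8*3.4911 = 55.858
  x_2 = -2.4631 - 0.01*-24.6312 = -2.2168
  y_2 = 3.4911 - 0.01*55.858 = 2.9325
Step 3: grad_x = 2*5*-2.2168 = -22.1681, grad_y = 2*8*2.9325 = 46.9207
  x_3 = -2.2168 - 0.01*-22.1681 = -1.9951
  y_3 = 2.9325 - 0.01*46.9207 = 2.4633
Step 4: grad_x = 2*5*-1.9951 = -19.9513, grad_y = 2*8*2.4633 = 39.4134
  x_4 = -1.9951 - 0.01*-19.9513 = -1.7956
  y_4 = 2.4633 - 0.01*39.4134 = 2.0692
Step 5: grad_x = 2*5*-1.7956 = -17.9561, grad_y = 2*8*2.0692 = 33.1073
  x_5 = -1.7956 - 0.01*-17.9561 = -1.6161
  y_5 = 2.0692 - 0.01*33.1073 = 1.7381
f(-1.6161, 1.7381) = 5*(-1.6161)^2 + 8*1.7381^2 = 37.2269


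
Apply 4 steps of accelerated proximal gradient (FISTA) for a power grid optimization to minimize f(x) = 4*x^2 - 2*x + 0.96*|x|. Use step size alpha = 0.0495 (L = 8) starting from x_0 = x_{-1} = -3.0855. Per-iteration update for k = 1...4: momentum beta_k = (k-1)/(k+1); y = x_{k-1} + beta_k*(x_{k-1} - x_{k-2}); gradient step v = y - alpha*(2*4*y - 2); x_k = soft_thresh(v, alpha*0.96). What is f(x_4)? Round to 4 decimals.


FISTA on f(x) = 4*x^2 - 2*x + 0.96*|x|
L = 8, alpha = 0.0495
Iteration 1: beta = 0.0, y = -3.0855 + 0.0*(-3.0855 + 3.0855) = -3.0855
  grad(y) = -26.684, v = y - alpha*grad = -1.7646
  prox(v) = soft_thresh(-1.7646, 0.0475) = -1.7171
Iteration 2: beta = 0.3333, y = -1.7171 + 0.3333*(-1.7171 + 3.0855) = -1.261
  grad(y) = -12.088, v = y - alpha*grad = -0.6626
  prox(v) = soft_thresh(-0.6626, 0.0475) = -0.6151
Iteration 3: beta = 0.5, y = -0.6151 + 0.5*(-0.6151 + 1.7171) = -0.0641
  grad(y) = -2.513, v = y - alpha*grad = 0.0603
  prox(v) = soft_thresh(0.0603, 0.0475) = 0.0128
Iteration 4: beta = 0.6, y = 0.0128 + 0.6*(0.0128 + 0.6151) = 0.3895
  grad(y) = 1.1158, v = y - alpha*grad = 0.3342
  prox(v) = soft_thresh(0.3342, 0.0475) = 0.2867
f(x_4) = 4*0.2867^2 - 2*0.2867 + 0.96*|0.2867| = 0.0306


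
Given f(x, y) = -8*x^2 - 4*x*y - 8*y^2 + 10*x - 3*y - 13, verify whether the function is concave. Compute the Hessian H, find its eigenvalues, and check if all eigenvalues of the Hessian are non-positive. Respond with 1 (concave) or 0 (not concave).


The Hessian of f(x,y) = -8*x^2 - 4*x*y - 8*y^2 + 10*x - 3*y - 13 is:
H = [[-16, -4], [-4, -16]]
Trace = -16 - 16 = -32
Determinant = -16*-16 - (-4)^2 = 240
Discriminant = (-32)^2 - 4*240 = 64.0
Eigenvalues: lambda_1 = -20.0, lambda_2 = -12.0
The function is concave.

1


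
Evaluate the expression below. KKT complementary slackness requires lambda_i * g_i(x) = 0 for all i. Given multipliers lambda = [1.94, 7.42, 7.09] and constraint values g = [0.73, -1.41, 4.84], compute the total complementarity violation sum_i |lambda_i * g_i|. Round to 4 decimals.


KKT complementary slackness check:
lambda_1 * g_1 = 1.94 * 0.73 = 1.4162
lambda_2 * g_2 = 7.42 * -1.41 = -10.4622
lambda_3 * g_3 = 7.09 * 4.84 = 34.3156
Total violation = 1.4162 + 10.4622 + 34.3156 = 46.194


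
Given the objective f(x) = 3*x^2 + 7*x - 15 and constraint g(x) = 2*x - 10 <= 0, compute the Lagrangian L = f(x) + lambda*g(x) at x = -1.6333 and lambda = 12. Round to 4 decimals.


Step 1: Evaluate f(x).
f(-1.6333) = 3*(-1.6333)^2 + 7*(-1.6333) - 15 = -18.4301
Step 2: Evaluate g(x).
g(-1.6333) = 2*-1.6333 - 10 = -13.2666
Step 3: Compute Lagrangian.
L = -18.4301 + 12*-13.2666 = -177.6293


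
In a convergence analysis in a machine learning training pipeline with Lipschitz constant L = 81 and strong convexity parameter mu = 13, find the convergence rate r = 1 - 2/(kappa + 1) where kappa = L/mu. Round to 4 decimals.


Step 1: Compute the condition number.
kappa = L/mu = 81/13 = 6.2308
Step 2: Compute the convergence rate.
r = 1 - 2/(kappa + 1) = 1 - 2*mu/(L + mu) = (L - mu)/(L + mu) = 68/94 = 0.7234


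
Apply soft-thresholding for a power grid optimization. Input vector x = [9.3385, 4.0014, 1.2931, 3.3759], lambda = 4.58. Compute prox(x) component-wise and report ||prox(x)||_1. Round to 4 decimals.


Soft-thresholding with lambda = 4.58:
prox(9.3385) = sign(9.3385)*max(|9.3385| - 4.58, 0) = 4.7585
prox(4.0014) = sign(4.0014)*max(|4.0014| - 4.58, 0) = 0.0
prox(1.2931) = sign(1.2931)*max(|1.2931| - 4.58, 0) = 0.0
prox(3.3759) = sign(3.3759)*max(|3.3759| - 4.58, 0) = 0.0
prox(x) = [4.7585, 0.0, 0.0, 0.0]
||prox(x)||_1 = 4.7585 + 0.0 + 0.0 + 0.0 = 4.7585


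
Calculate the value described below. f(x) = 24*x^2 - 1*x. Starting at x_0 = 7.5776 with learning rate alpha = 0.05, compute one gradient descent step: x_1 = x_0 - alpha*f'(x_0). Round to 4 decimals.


We compute the gradient at x_0 and apply the update.
f'(x) = 48*x - 1
f'(7.5776) = 48*7.5776 - 1 = 362.7248
x_1 = 7.5776 - 0.05*362.7248 = -10.5586


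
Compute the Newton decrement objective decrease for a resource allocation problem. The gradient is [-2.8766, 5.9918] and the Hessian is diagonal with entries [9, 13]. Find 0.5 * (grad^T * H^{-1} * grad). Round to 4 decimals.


Step 1: H is diagonal, so H^(-1) * g = [-0.3196, 0.4609].
Step 2: g^T H^(-1) g = sum_i g_i^2 / H_ii
  = (-2.8766)^2/9 + (5.9918)^2/13
  = 0.9194 + 2.7617 = 3.6811
Step 3: Objective decrease = 0.5 * g^T H^(-1) g = 1.8405


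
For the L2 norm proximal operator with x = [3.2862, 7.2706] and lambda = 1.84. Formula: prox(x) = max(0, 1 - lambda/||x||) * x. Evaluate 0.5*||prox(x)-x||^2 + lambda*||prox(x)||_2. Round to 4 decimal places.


Step 1: Compute ||x||.
||x|| = 7.9788
Step 2: Compute scaling factor.
scale = max(0, 1 - 1.84/7.9788) = 0.7694
Step 3: prox(x) = [2.5284, 5.5939]
||prox(x)|| = 6.1388
Step 4: Proximal objective.
0.5*||prox-x||^2 = 1.6928
lambda*||prox|| = 11.2954
Total = 12.9881


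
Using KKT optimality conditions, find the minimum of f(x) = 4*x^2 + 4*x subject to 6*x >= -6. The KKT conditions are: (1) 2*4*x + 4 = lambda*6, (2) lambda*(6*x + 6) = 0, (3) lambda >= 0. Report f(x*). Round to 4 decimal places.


Step 1: Try lambda = 0 (constraint inactive).
Stationarity: 2*4*x + 4 = 0
x* = -4/(2*4) = -0.5
Check constraint: 6*-0.5 = -3.0 >= -6 -- satisfied.
Step 2: Compute optimal value.
f(x*) = 4*(-0.5)^2 + 4*(-0.5) = -1.0


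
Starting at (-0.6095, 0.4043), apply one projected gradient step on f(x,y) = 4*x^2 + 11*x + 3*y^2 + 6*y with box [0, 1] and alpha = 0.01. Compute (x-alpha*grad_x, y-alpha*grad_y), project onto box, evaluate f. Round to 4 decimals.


Step 1: Compute gradient at (-0.6095, 0.4043).
grad_x = 2*4*-0.6095 + 11 = 6.124
grad_y = 2*3*0.4043 + 6 = 8.4258
Step 2: Gradient step.
x_raw = -0.6095 - 0.01*6.124 = -0.6707
y_raw = 0.4043 - 0.01*8.4258 = 0.32
Step 3: Project onto [0, 1].
x_proj = clip(-0.6707) = 0.0
y_proj = clip(0.32) = 0.32
Step 4: Evaluate f.
f(0.0, 0.32) = 2.2275


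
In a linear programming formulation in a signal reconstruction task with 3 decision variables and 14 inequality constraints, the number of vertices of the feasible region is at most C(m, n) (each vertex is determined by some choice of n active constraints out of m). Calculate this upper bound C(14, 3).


Each vertex corresponds to some choice of n active constraints out of m, so the number of vertices is at most C(m, n) = m! / (n!(m-n)!).
m = 14, n = 3
Numerator: 14 * 13 * 12
Denominator: 3! = 6
C(14, 3) = 364


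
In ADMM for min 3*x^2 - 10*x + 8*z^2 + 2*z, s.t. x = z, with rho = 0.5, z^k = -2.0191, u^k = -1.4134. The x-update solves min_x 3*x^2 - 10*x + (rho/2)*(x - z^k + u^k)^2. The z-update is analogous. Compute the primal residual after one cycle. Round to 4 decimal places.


ADMM iteration with rho = 0.5, z^k = -2.0191, u^k = -1.4134
Step 1: x-update.
Minimize 3*x^2 - 10*x + (0.5/2)*(x + 2.0191 - 1.4134)^2
FOC: (2*3 + 0.5)*x = 10 + 0.5*(-2.0191 + 1.4134)
x^{k+1} = 1.4919
Step 2: z-update.
Minimize 8*z^2 + 2*z + (0.5/2)*(1.4919 - z - 1.4134)^2
FOC: (2*8 + 0.5)*z = -2 + 0.5*(1.4919 - 1.4134)
z^{k+1} = -0.1188
Step 3: u-update.
u^{k+1} = -1.4134 + 1.4919 + 0.1188 = 0.1973
Step 4: Primal residual = |1.4919 + 0.1188| = 1.6107


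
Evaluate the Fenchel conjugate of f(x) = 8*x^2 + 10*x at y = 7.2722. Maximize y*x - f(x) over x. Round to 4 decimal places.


f*(y) = sup_x {y*x - a*x^2 - b*x} = sup_x {(y-b)*x - a*x^2}
FOC: (y - b) - 2a*x = 0 => x* = (y - b)/(2a)
x* = (7.2722 - 10)/(2*8) = -0.1705
f*(7.2722) = (y-b)^2/(4a) = (7.2722 - 10)^2/(4*8)
= 7.4409/32 = 0.2325


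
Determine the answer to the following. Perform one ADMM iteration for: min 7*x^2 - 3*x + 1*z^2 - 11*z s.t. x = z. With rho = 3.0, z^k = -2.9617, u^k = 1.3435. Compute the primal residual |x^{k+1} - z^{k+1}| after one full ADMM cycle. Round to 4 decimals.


ADMM iteration with rho = 3.0, z^k = -2.9617, u^k = 1.3435
Step 1: x-update.
Minimize 7*x^2 - 3*x + (3.0/2)*(x + 2.9617 + 1.3435)^2
FOC: (2*7 + 3.0)*x = 3 + 3.0*(-2.9617 - 1.3435)
x^{k+1} = -0.5833
Step 2: z-update.
Minimize 1*z^2 - 11*z + (3.0/2)*(-0.5833 - z + 1.3435)^2
FOC: (2*1 + 3.0)*z = 11 + 3.0*(-0.5833 + 1.3435)
z^{k+1} = 2.6561
Step 3: u-update.
u^{k+1} = 1.3435 - 0.5833 - 2.6561 = -1.8959
Step 4: Primal residual = |-0.5833 - 2.6561| = 3.2394


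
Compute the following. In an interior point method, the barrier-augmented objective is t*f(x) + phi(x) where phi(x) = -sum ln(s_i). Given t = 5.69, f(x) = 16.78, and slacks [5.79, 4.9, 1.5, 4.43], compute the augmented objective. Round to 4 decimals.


Step 1: Compute log-barrier.
ln values: [1.7561, 1.5892, 0.4055, 1.4884]
phi = -(1.7561 + 1.5892 + 0.4055 + 1.4884) = -5.2392
Step 2: Compute augmented objective.
t*f(x) = 5.69*16.78 = 95.4782
Total = 95.4782 - 5.2392 = 90.239


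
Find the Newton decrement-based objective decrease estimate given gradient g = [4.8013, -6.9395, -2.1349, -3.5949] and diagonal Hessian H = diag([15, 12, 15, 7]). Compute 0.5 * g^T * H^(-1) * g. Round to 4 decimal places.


Step 1: H is diagonal, so H^(-1) * g = [0.3201, -0.5783, -0.1423, -0.5136].
Step 2: g^T H^(-1) g = sum_i g_i^2 / H_ii
  = (4.8013)^2/15 + (-6.9395)^2/12 + (-2.1349)^2/15 + (-3.5949)^2/7
  = 1.5368 + 4.0131 + 0.3039 + 1.8462 = 7.6999
Step 3: Objective decrease = 0.5 * g^T H^(-1) g = 3.85


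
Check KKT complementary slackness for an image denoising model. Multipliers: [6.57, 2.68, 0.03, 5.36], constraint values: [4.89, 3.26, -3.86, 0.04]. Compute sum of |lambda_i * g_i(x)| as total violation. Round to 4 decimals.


KKT complementary slackness check:
lambda_1 * g_1 = 6.57 * 4.89 = 32.1273
lambda_2 * g_2 = 2.68 * 3.26 = 8.7368
lambda_3 * g_3 = 0.03 * -3.86 = -0.1158
lambda_4 * g_4 = 5.36 * 0.04 = 0.2144
Total violation = 32.1273 + 8.7368 + 0.1158 + 0.2144 = 41.1943


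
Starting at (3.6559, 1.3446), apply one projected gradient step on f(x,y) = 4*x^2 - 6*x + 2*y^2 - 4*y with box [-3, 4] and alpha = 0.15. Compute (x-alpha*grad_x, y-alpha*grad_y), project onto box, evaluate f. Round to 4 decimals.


Step 1: Compute gradient at (3.6559, 1.3446).
grad_x = 2*4*3.6559 - 6 = 23.2472
grad_y = 2*2*1.3446 - 4 = 1.3784
Step 2: Gradient step.
x_raw = 3.6559 - 0.15*23.2472 = 0.1688
y_raw = 1.3446 - 0.15*1.3784 = 1.1378
Step 3: Project onto [-3, 4].
x_proj = clip(0.1688) = 0.1688
y_proj = clip(1.1378) = 1.1378
Step 4: Evaluate f.
f(0.1688, 1.1378) = -2.8609


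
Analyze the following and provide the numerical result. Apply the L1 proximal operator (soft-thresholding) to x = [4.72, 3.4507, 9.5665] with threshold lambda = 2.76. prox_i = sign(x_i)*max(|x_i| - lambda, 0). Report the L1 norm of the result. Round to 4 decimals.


Soft-thresholding with lambda = 2.76:
prox(4.72) = sign(4.72)*max(|4.72| - 2.76, 0) = 1.96
prox(3.4507) = sign(3.4507)*max(|3.4507| - 2.76, 0) = 0.6907
prox(9.5665) = sign(9.5665)*max(|9.5665| - 2.76, 0) = 6.8065
prox(x) = [1.96, 0.6907, 6.8065]
||prox(x)||_1 = 1.96 + 0.6907 + 6.8065 = 9.4572


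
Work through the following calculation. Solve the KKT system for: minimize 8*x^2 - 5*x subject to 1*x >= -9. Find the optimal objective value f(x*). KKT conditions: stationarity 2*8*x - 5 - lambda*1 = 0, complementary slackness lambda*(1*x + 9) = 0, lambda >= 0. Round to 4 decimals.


Step 1: Try lambda = 0 (constraint inactive).
Stationarity: 2*8*x - 5 = 0
x* = 5/(2*8) = 0.3125
Check constraint: 1*0.3125 = 0.3125 >= -9 -- satisfied.
Step 2: Compute optimal value.
f(x*) = 8*0.3125^2 - 5*0.3125 = -0.7813


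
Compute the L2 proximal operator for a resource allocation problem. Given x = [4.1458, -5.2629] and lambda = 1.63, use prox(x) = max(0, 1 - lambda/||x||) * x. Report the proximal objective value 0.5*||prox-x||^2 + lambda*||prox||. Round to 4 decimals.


Step 1: Compute ||x||.
||x|| = 6.6997
Step 2: Compute scaling factor.
scale = max(0, 1 - 1.63/6.6997) = 0.7567
Step 3: prox(x) = [3.1371, -3.9825]
||prox(x)|| = 5.0697
Step 4: Proximal objective.
0.5*||prox-x||^2 = 1.3285
lambda*||prox|| = 8.2636
Total = 9.592
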